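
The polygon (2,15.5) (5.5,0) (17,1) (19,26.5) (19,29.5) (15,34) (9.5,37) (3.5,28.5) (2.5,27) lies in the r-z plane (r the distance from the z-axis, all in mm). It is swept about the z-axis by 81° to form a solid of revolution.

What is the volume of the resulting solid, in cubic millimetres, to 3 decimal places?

Volume = 7467.841 mm³

Profile (r,z), 9 vertices: (2,15.5) (5.5,0) (17,1) (19,26.5) (19,29.5) (15,34) (9.5,37) (3.5,28.5) (2.5,27)
edge 0: (2,15.5)→(5.5,0)  cross = 2·0 − 5.5·15.5 = -85.2500; (r_i+r_j)·cross = 7.5·-85.2500 = -639.3750
edge 1: (5.5,0)→(17,1)  cross = 5.5·1 − 17·0 = 5.5000; (r_i+r_j)·cross = 22.5·5.5000 = 123.7500
edge 2: (17,1)→(19,26.5)  cross = 17·26.5 − 19·1 = 431.5000; (r_i+r_j)·cross = 36·431.5000 = 15534.0000
edge 3: (19,26.5)→(19,29.5)  cross = 19·29.5 − 19·26.5 = 57.0000; (r_i+r_j)·cross = 38·57.0000 = 2166.0000
edge 4: (19,29.5)→(15,34)  cross = 19·34 − 15·29.5 = 203.5000; (r_i+r_j)·cross = 34·203.5000 = 6919.0000
edge 5: (15,34)→(9.5,37)  cross = 15·37 − 9.5·34 = 232.0000; (r_i+r_j)·cross = 24.5·232.0000 = 5684.0000
edge 6: (9.5,37)→(3.5,28.5)  cross = 9.5·28.5 − 3.5·37 = 141.2500; (r_i+r_j)·cross = 13·141.2500 = 1836.2500
edge 7: (3.5,28.5)→(2.5,27)  cross = 3.5·27 − 2.5·28.5 = 23.2500; (r_i+r_j)·cross = 6·23.2500 = 139.5000
edge 8: (2.5,27)→(2,15.5)  cross = 2.5·15.5 − 2·27 = -15.2500; (r_i+r_j)·cross = 4.5·-15.2500 = -68.6250
Σcross = 993.5000 → A = |Σcross|/2 = 496.7500 mm²
Σ(r_i+r_j)·cross = 31694.5000 → first moment M = |Σ|/6 = 5282.4167
R_c = M/A = 5282.4167/496.7500 = 10.6340 mm
θ = 81° = 1.413717 rad
V = θ·R_c·A = 1.413717·10.6340·496.7500 = 7467.841 mm³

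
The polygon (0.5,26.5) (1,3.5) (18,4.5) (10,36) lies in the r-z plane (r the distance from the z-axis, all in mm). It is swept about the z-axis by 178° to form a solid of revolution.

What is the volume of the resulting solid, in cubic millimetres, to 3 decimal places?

Volume = 9490.343 mm³

Profile (r,z), 4 vertices: (0.5,26.5) (1,3.5) (18,4.5) (10,36)
edge 0: (0.5,26.5)→(1,3.5)  cross = 0.5·3.5 − 1·26.5 = -24.7500; (r_i+r_j)·cross = 1.5·-24.7500 = -37.1250
edge 1: (1,3.5)→(18,4.5)  cross = 1·4.5 − 18·3.5 = -58.5000; (r_i+r_j)·cross = 19·-58.5000 = -1111.5000
edge 2: (18,4.5)→(10,36)  cross = 18·36 − 10·4.5 = 603.0000; (r_i+r_j)·cross = 28·603.0000 = 16884.0000
edge 3: (10,36)→(0.5,26.5)  cross = 10·26.5 − 0.5·36 = 247.0000; (r_i+r_j)·cross = 10.5·247.0000 = 2593.5000
Σcross = 766.7500 → A = |Σcross|/2 = 383.3750 mm²
Σ(r_i+r_j)·cross = 18328.8750 → first moment M = |Σ|/6 = 3054.8125
R_c = M/A = 3054.8125/383.3750 = 7.9682 mm
θ = 178° = 3.106686 rad
V = θ·R_c·A = 3.106686·7.9682·383.3750 = 9490.343 mm³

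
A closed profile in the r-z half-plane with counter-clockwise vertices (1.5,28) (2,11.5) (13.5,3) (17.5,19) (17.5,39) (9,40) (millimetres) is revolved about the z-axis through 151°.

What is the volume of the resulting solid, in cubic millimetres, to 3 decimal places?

Profile (r,z), 6 vertices: (1.5,28) (2,11.5) (13.5,3) (17.5,19) (17.5,39) (9,40)
edge 0: (1.5,28)→(2,11.5)  cross = 1.5·11.5 − 2·28 = -38.7500; (r_i+r_j)·cross = 3.5·-38.7500 = -135.6250
edge 1: (2,11.5)→(13.5,3)  cross = 2·3 − 13.5·11.5 = -149.2500; (r_i+r_j)·cross = 15.5·-149.2500 = -2313.3750
edge 2: (13.5,3)→(17.5,19)  cross = 13.5·19 − 17.5·3 = 204.0000; (r_i+r_j)·cross = 31·204.0000 = 6324.0000
edge 3: (17.5,19)→(17.5,39)  cross = 17.5·39 − 17.5·19 = 350.0000; (r_i+r_j)·cross = 35·350.0000 = 12250.0000
edge 4: (17.5,39)→(9,40)  cross = 17.5·40 − 9·39 = 349.0000; (r_i+r_j)·cross = 26.5·349.0000 = 9248.5000
edge 5: (9,40)→(1.5,28)  cross = 9·28 − 1.5·40 = 192.0000; (r_i+r_j)·cross = 10.5·192.0000 = 2016.0000
Σcross = 907.0000 → A = |Σcross|/2 = 453.5000 mm²
Σ(r_i+r_j)·cross = 27389.5000 → first moment M = |Σ|/6 = 4564.9167
R_c = M/A = 4564.9167/453.5000 = 10.0660 mm
θ = 151° = 2.635447 rad
V = θ·R_c·A = 2.635447·10.0660·453.5000 = 12030.597 mm³

Volume = 12030.597 mm³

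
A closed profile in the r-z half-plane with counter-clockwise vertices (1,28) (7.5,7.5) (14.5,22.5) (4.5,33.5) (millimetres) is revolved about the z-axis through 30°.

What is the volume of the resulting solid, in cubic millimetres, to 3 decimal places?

Profile (r,z), 4 vertices: (1,28) (7.5,7.5) (14.5,22.5) (4.5,33.5)
edge 0: (1,28)→(7.5,7.5)  cross = 1·7.5 − 7.5·28 = -202.5000; (r_i+r_j)·cross = 8.5·-202.5000 = -1721.2500
edge 1: (7.5,7.5)→(14.5,22.5)  cross = 7.5·22.5 − 14.5·7.5 = 60.0000; (r_i+r_j)·cross = 22·60.0000 = 1320.0000
edge 2: (14.5,22.5)→(4.5,33.5)  cross = 14.5·33.5 − 4.5·22.5 = 384.5000; (r_i+r_j)·cross = 19·384.5000 = 7305.5000
edge 3: (4.5,33.5)→(1,28)  cross = 4.5·28 − 1·33.5 = 92.5000; (r_i+r_j)·cross = 5.5·92.5000 = 508.7500
Σcross = 334.5000 → A = |Σcross|/2 = 167.2500 mm²
Σ(r_i+r_j)·cross = 7413.0000 → first moment M = |Σ|/6 = 1235.5000
R_c = M/A = 1235.5000/167.2500 = 7.3871 mm
θ = 30° = 0.523599 rad
V = θ·R_c·A = 0.523599·7.3871·167.2500 = 646.906 mm³

Volume = 646.906 mm³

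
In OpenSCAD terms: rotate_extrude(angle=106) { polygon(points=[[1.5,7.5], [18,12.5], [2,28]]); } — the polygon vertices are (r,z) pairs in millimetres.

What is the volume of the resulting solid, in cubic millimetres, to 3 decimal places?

Profile (r,z), 3 vertices: (1.5,7.5) (18,12.5) (2,28)
edge 0: (1.5,7.5)→(18,12.5)  cross = 1.5·12.5 − 18·7.5 = -116.2500; (r_i+r_j)·cross = 19.5·-116.2500 = -2266.8750
edge 1: (18,12.5)→(2,28)  cross = 18·28 − 2·12.5 = 479.0000; (r_i+r_j)·cross = 20·479.0000 = 9580.0000
edge 2: (2,28)→(1.5,7.5)  cross = 2·7.5 − 1.5·28 = -27.0000; (r_i+r_j)·cross = 3.5·-27.0000 = -94.5000
Σcross = 335.7500 → A = |Σcross|/2 = 167.8750 mm²
Σ(r_i+r_j)·cross = 7218.6250 → first moment M = |Σ|/6 = 1203.1042
R_c = M/A = 1203.1042/167.8750 = 7.1667 mm
θ = 106° = 1.850049 rad
V = θ·R_c·A = 1.850049·7.1667·167.8750 = 2225.802 mm³

Volume = 2225.802 mm³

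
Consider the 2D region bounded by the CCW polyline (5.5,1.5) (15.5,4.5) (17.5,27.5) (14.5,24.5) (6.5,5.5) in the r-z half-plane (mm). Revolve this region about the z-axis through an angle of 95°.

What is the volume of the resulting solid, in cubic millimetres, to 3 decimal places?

Volume = 2913.631 mm³

Profile (r,z), 5 vertices: (5.5,1.5) (15.5,4.5) (17.5,27.5) (14.5,24.5) (6.5,5.5)
edge 0: (5.5,1.5)→(15.5,4.5)  cross = 5.5·4.5 − 15.5·1.5 = 1.5000; (r_i+r_j)·cross = 21·1.5000 = 31.5000
edge 1: (15.5,4.5)→(17.5,27.5)  cross = 15.5·27.5 − 17.5·4.5 = 347.5000; (r_i+r_j)·cross = 33·347.5000 = 11467.5000
edge 2: (17.5,27.5)→(14.5,24.5)  cross = 17.5·24.5 − 14.5·27.5 = 30.0000; (r_i+r_j)·cross = 32·30.0000 = 960.0000
edge 3: (14.5,24.5)→(6.5,5.5)  cross = 14.5·5.5 − 6.5·24.5 = -79.5000; (r_i+r_j)·cross = 21·-79.5000 = -1669.5000
edge 4: (6.5,5.5)→(5.5,1.5)  cross = 6.5·1.5 − 5.5·5.5 = -20.5000; (r_i+r_j)·cross = 12·-20.5000 = -246.0000
Σcross = 279.0000 → A = |Σcross|/2 = 139.5000 mm²
Σ(r_i+r_j)·cross = 10543.5000 → first moment M = |Σ|/6 = 1757.2500
R_c = M/A = 1757.2500/139.5000 = 12.5968 mm
θ = 95° = 1.658063 rad
V = θ·R_c·A = 1.658063·12.5968·139.5000 = 2913.631 mm³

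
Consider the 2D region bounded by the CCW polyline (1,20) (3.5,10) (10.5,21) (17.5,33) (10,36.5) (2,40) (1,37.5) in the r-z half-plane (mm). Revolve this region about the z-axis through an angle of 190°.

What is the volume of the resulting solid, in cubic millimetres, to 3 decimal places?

Volume = 6182.156 mm³

Profile (r,z), 7 vertices: (1,20) (3.5,10) (10.5,21) (17.5,33) (10,36.5) (2,40) (1,37.5)
edge 0: (1,20)→(3.5,10)  cross = 1·10 − 3.5·20 = -60.0000; (r_i+r_j)·cross = 4.5·-60.0000 = -270.0000
edge 1: (3.5,10)→(10.5,21)  cross = 3.5·21 − 10.5·10 = -31.5000; (r_i+r_j)·cross = 14·-31.5000 = -441.0000
edge 2: (10.5,21)→(17.5,33)  cross = 10.5·33 − 17.5·21 = -21.0000; (r_i+r_j)·cross = 28·-21.0000 = -588.0000
edge 3: (17.5,33)→(10,36.5)  cross = 17.5·36.5 − 10·33 = 308.7500; (r_i+r_j)·cross = 27.5·308.7500 = 8490.6250
edge 4: (10,36.5)→(2,40)  cross = 10·40 − 2·36.5 = 327.0000; (r_i+r_j)·cross = 12·327.0000 = 3924.0000
edge 5: (2,40)→(1,37.5)  cross = 2·37.5 − 1·40 = 35.0000; (r_i+r_j)·cross = 3·35.0000 = 105.0000
edge 6: (1,37.5)→(1,20)  cross = 1·20 − 1·37.5 = -17.5000; (r_i+r_j)·cross = 2·-17.5000 = -35.0000
Σcross = 540.7500 → A = |Σcross|/2 = 270.3750 mm²
Σ(r_i+r_j)·cross = 11185.6250 → first moment M = |Σ|/6 = 1864.2708
R_c = M/A = 1864.2708/270.3750 = 6.8951 mm
θ = 190° = 3.316126 rad
V = θ·R_c·A = 3.316126·6.8951·270.3750 = 6182.156 mm³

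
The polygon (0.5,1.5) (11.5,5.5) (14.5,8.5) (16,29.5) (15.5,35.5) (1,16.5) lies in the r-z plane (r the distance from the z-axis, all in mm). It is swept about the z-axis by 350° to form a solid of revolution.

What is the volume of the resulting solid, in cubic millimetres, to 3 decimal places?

Profile (r,z), 6 vertices: (0.5,1.5) (11.5,5.5) (14.5,8.5) (16,29.5) (15.5,35.5) (1,16.5)
edge 0: (0.5,1.5)→(11.5,5.5)  cross = 0.5·5.5 − 11.5·1.5 = -14.5000; (r_i+r_j)·cross = 12·-14.5000 = -174.0000
edge 1: (11.5,5.5)→(14.5,8.5)  cross = 11.5·8.5 − 14.5·5.5 = 18.0000; (r_i+r_j)·cross = 26·18.0000 = 468.0000
edge 2: (14.5,8.5)→(16,29.5)  cross = 14.5·29.5 − 16·8.5 = 291.7500; (r_i+r_j)·cross = 30.5·291.7500 = 8898.3750
edge 3: (16,29.5)→(15.5,35.5)  cross = 16·35.5 − 15.5·29.5 = 110.7500; (r_i+r_j)·cross = 31.5·110.7500 = 3488.6250
edge 4: (15.5,35.5)→(1,16.5)  cross = 15.5·16.5 − 1·35.5 = 220.2500; (r_i+r_j)·cross = 16.5·220.2500 = 3634.1250
edge 5: (1,16.5)→(0.5,1.5)  cross = 1·1.5 − 0.5·16.5 = -6.7500; (r_i+r_j)·cross = 1.5·-6.7500 = -10.1250
Σcross = 619.5000 → A = |Σcross|/2 = 309.7500 mm²
Σ(r_i+r_j)·cross = 16305.0000 → first moment M = |Σ|/6 = 2717.5000
R_c = M/A = 2717.5000/309.7500 = 8.7732 mm
θ = 350° = 6.108652 rad
V = θ·R_c·A = 6.108652·8.7732·309.7500 = 16600.263 mm³

Volume = 16600.263 mm³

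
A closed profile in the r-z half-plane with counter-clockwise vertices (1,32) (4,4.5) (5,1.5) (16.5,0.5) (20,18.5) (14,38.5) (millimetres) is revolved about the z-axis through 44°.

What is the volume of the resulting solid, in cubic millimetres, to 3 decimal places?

Volume = 4229.936 mm³

Profile (r,z), 6 vertices: (1,32) (4,4.5) (5,1.5) (16.5,0.5) (20,18.5) (14,38.5)
edge 0: (1,32)→(4,4.5)  cross = 1·4.5 − 4·32 = -123.5000; (r_i+r_j)·cross = 5·-123.5000 = -617.5000
edge 1: (4,4.5)→(5,1.5)  cross = 4·1.5 − 5·4.5 = -16.5000; (r_i+r_j)·cross = 9·-16.5000 = -148.5000
edge 2: (5,1.5)→(16.5,0.5)  cross = 5·0.5 − 16.5·1.5 = -22.2500; (r_i+r_j)·cross = 21.5·-22.2500 = -478.3750
edge 3: (16.5,0.5)→(20,18.5)  cross = 16.5·18.5 − 20·0.5 = 295.2500; (r_i+r_j)·cross = 36.5·295.2500 = 10776.6250
edge 4: (20,18.5)→(14,38.5)  cross = 20·38.5 − 14·18.5 = 511.0000; (r_i+r_j)·cross = 34·511.0000 = 17374.0000
edge 5: (14,38.5)→(1,32)  cross = 14·32 − 1·38.5 = 409.5000; (r_i+r_j)·cross = 15·409.5000 = 6142.5000
Σcross = 1053.5000 → A = |Σcross|/2 = 526.7500 mm²
Σ(r_i+r_j)·cross = 33048.7500 → first moment M = |Σ|/6 = 5508.1250
R_c = M/A = 5508.1250/526.7500 = 10.4568 mm
θ = 44° = 0.767945 rad
V = θ·R_c·A = 0.767945·10.4568·526.7500 = 4229.936 mm³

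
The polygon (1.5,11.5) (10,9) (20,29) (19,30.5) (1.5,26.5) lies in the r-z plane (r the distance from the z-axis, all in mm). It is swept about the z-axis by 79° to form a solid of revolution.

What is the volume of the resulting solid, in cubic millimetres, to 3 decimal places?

Profile (r,z), 5 vertices: (1.5,11.5) (10,9) (20,29) (19,30.5) (1.5,26.5)
edge 0: (1.5,11.5)→(10,9)  cross = 1.5·9 − 10·11.5 = -101.5000; (r_i+r_j)·cross = 11.5·-101.5000 = -1167.2500
edge 1: (10,9)→(20,29)  cross = 10·29 − 20·9 = 110.0000; (r_i+r_j)·cross = 30·110.0000 = 3300.0000
edge 2: (20,29)→(19,30.5)  cross = 20·30.5 − 19·29 = 59.0000; (r_i+r_j)·cross = 39·59.0000 = 2301.0000
edge 3: (19,30.5)→(1.5,26.5)  cross = 19·26.5 − 1.5·30.5 = 457.7500; (r_i+r_j)·cross = 20.5·457.7500 = 9383.8750
edge 4: (1.5,26.5)→(1.5,11.5)  cross = 1.5·11.5 − 1.5·26.5 = -22.5000; (r_i+r_j)·cross = 3·-22.5000 = -67.5000
Σcross = 502.7500 → A = |Σcross|/2 = 251.3750 mm²
Σ(r_i+r_j)·cross = 13750.1250 → first moment M = |Σ|/6 = 2291.6875
R_c = M/A = 2291.6875/251.3750 = 9.1166 mm
θ = 79° = 1.378810 rad
V = θ·R_c·A = 1.378810·9.1166·251.3750 = 3159.802 mm³

Volume = 3159.802 mm³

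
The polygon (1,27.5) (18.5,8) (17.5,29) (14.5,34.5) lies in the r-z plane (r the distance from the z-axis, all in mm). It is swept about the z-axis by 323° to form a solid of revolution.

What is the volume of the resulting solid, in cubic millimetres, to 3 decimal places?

Volume = 15051.189 mm³

Profile (r,z), 4 vertices: (1,27.5) (18.5,8) (17.5,29) (14.5,34.5)
edge 0: (1,27.5)→(18.5,8)  cross = 1·8 − 18.5·27.5 = -500.7500; (r_i+r_j)·cross = 19.5·-500.7500 = -9764.6250
edge 1: (18.5,8)→(17.5,29)  cross = 18.5·29 − 17.5·8 = 396.5000; (r_i+r_j)·cross = 36·396.5000 = 14274.0000
edge 2: (17.5,29)→(14.5,34.5)  cross = 17.5·34.5 − 14.5·29 = 183.2500; (r_i+r_j)·cross = 32·183.2500 = 5864.0000
edge 3: (14.5,34.5)→(1,27.5)  cross = 14.5·27.5 − 1·34.5 = 364.2500; (r_i+r_j)·cross = 15.5·364.2500 = 5645.8750
Σcross = 443.2500 → A = |Σcross|/2 = 221.6250 mm²
Σ(r_i+r_j)·cross = 16019.2500 → first moment M = |Σ|/6 = 2669.8750
R_c = M/A = 2669.8750/221.6250 = 12.0468 mm
θ = 323° = 5.637413 rad
V = θ·R_c·A = 5.637413·12.0468·221.6250 = 15051.189 mm³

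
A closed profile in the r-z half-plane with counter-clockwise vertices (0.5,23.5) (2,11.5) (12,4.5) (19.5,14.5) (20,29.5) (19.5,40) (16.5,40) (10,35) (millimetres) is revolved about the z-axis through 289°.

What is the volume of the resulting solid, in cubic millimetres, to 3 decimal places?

Volume = 27120.125 mm³

Profile (r,z), 8 vertices: (0.5,23.5) (2,11.5) (12,4.5) (19.5,14.5) (20,29.5) (19.5,40) (16.5,40) (10,35)
edge 0: (0.5,23.5)→(2,11.5)  cross = 0.5·11.5 − 2·23.5 = -41.2500; (r_i+r_j)·cross = 2.5·-41.2500 = -103.1250
edge 1: (2,11.5)→(12,4.5)  cross = 2·4.5 − 12·11.5 = -129.0000; (r_i+r_j)·cross = 14·-129.0000 = -1806.0000
edge 2: (12,4.5)→(19.5,14.5)  cross = 12·14.5 − 19.5·4.5 = 86.2500; (r_i+r_j)·cross = 31.5·86.2500 = 2716.8750
edge 3: (19.5,14.5)→(20,29.5)  cross = 19.5·29.5 − 20·14.5 = 285.2500; (r_i+r_j)·cross = 39.5·285.2500 = 11267.3750
edge 4: (20,29.5)→(19.5,40)  cross = 20·40 − 19.5·29.5 = 224.7500; (r_i+r_j)·cross = 39.5·224.7500 = 8877.6250
edge 5: (19.5,40)→(16.5,40)  cross = 19.5·40 − 16.5·40 = 120.0000; (r_i+r_j)·cross = 36·120.0000 = 4320.0000
edge 6: (16.5,40)→(10,35)  cross = 16.5·35 − 10·40 = 177.5000; (r_i+r_j)·cross = 26.5·177.5000 = 4703.7500
edge 7: (10,35)→(0.5,23.5)  cross = 10·23.5 − 0.5·35 = 217.5000; (r_i+r_j)·cross = 10.5·217.5000 = 2283.7500
Σcross = 941.0000 → A = |Σcross|/2 = 470.5000 mm²
Σ(r_i+r_j)·cross = 32260.2500 → first moment M = |Σ|/6 = 5376.7083
R_c = M/A = 5376.7083/470.5000 = 11.4276 mm
θ = 289° = 5.044002 rad
V = θ·R_c·A = 5.044002·11.4276·470.5000 = 27120.125 mm³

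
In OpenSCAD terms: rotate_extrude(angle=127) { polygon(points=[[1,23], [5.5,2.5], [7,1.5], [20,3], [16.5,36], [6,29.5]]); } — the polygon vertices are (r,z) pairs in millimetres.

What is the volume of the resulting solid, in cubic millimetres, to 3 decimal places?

Profile (r,z), 6 vertices: (1,23) (5.5,2.5) (7,1.5) (20,3) (16.5,36) (6,29.5)
edge 0: (1,23)→(5.5,2.5)  cross = 1·2.5 − 5.5·23 = -124.0000; (r_i+r_j)·cross = 6.5·-124.0000 = -806.0000
edge 1: (5.5,2.5)→(7,1.5)  cross = 5.5·1.5 − 7·2.5 = -9.2500; (r_i+r_j)·cross = 12.5·-9.2500 = -115.6250
edge 2: (7,1.5)→(20,3)  cross = 7·3 − 20·1.5 = -9.0000; (r_i+r_j)·cross = 27·-9.0000 = -243.0000
edge 3: (20,3)→(16.5,36)  cross = 20·36 − 16.5·3 = 670.5000; (r_i+r_j)·cross = 36.5·670.5000 = 24473.2500
edge 4: (16.5,36)→(6,29.5)  cross = 16.5·29.5 − 6·36 = 270.7500; (r_i+r_j)·cross = 22.5·270.7500 = 6091.8750
edge 5: (6,29.5)→(1,23)  cross = 6·23 − 1·29.5 = 108.5000; (r_i+r_j)·cross = 7·108.5000 = 759.5000
Σcross = 907.5000 → A = |Σcross|/2 = 453.7500 mm²
Σ(r_i+r_j)·cross = 30160.0000 → first moment M = |Σ|/6 = 5026.6667
R_c = M/A = 5026.6667/453.7500 = 11.0781 mm
θ = 127° = 2.216568 rad
V = θ·R_c·A = 2.216568·11.0781·453.7500 = 11141.949 mm³

Volume = 11141.949 mm³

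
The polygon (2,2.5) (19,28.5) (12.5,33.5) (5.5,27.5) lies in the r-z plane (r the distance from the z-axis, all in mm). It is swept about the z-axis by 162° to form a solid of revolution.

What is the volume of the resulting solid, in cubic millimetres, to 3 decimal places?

Volume = 5461.188 mm³

Profile (r,z), 4 vertices: (2,2.5) (19,28.5) (12.5,33.5) (5.5,27.5)
edge 0: (2,2.5)→(19,28.5)  cross = 2·28.5 − 19·2.5 = 9.5000; (r_i+r_j)·cross = 21·9.5000 = 199.5000
edge 1: (19,28.5)→(12.5,33.5)  cross = 19·33.5 − 12.5·28.5 = 280.2500; (r_i+r_j)·cross = 31.5·280.2500 = 8827.8750
edge 2: (12.5,33.5)→(5.5,27.5)  cross = 12.5·27.5 − 5.5·33.5 = 159.5000; (r_i+r_j)·cross = 18·159.5000 = 2871.0000
edge 3: (5.5,27.5)→(2,2.5)  cross = 5.5·2.5 − 2·27.5 = -41.2500; (r_i+r_j)·cross = 7.5·-41.2500 = -309.3750
Σcross = 408.0000 → A = |Σcross|/2 = 204.0000 mm²
Σ(r_i+r_j)·cross = 11589.0000 → first moment M = |Σ|/6 = 1931.5000
R_c = M/A = 1931.5000/204.0000 = 9.4681 mm
θ = 162° = 2.827433 rad
V = θ·R_c·A = 2.827433·9.4681·204.0000 = 5461.188 mm³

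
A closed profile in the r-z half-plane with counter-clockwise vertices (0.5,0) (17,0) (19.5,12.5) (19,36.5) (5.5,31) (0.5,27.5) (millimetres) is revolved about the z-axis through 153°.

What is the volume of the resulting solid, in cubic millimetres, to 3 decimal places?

Volume = 16167.991 mm³

Profile (r,z), 6 vertices: (0.5,0) (17,0) (19.5,12.5) (19,36.5) (5.5,31) (0.5,27.5)
edge 0: (0.5,0)→(17,0)  cross = 0.5·0 − 17·0 = 0.0000; (r_i+r_j)·cross = 17.5·0.0000 = 0.0000
edge 1: (17,0)→(19.5,12.5)  cross = 17·12.5 − 19.5·0 = 212.5000; (r_i+r_j)·cross = 36.5·212.5000 = 7756.2500
edge 2: (19.5,12.5)→(19,36.5)  cross = 19.5·36.5 − 19·12.5 = 474.2500; (r_i+r_j)·cross = 38.5·474.2500 = 18258.6250
edge 3: (19,36.5)→(5.5,31)  cross = 19·31 − 5.5·36.5 = 388.2500; (r_i+r_j)·cross = 24.5·388.2500 = 9512.1250
edge 4: (5.5,31)→(0.5,27.5)  cross = 5.5·27.5 − 0.5·31 = 135.7500; (r_i+r_j)·cross = 6·135.7500 = 814.5000
edge 5: (0.5,27.5)→(0.5,0)  cross = 0.5·0 − 0.5·27.5 = -13.7500; (r_i+r_j)·cross = 1·-13.7500 = -13.7500
Σcross = 1197.0000 → A = |Σcross|/2 = 598.5000 mm²
Σ(r_i+r_j)·cross = 36327.7500 → first moment M = |Σ|/6 = 6054.6250
R_c = M/A = 6054.6250/598.5000 = 10.1163 mm
θ = 153° = 2.670354 rad
V = θ·R_c·A = 2.670354·10.1163·598.5000 = 16167.991 mm³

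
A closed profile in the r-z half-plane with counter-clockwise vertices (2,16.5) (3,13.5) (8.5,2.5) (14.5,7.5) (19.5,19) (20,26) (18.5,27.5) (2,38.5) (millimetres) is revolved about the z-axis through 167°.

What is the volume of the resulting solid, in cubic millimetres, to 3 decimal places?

Volume = 11975.409 mm³

Profile (r,z), 8 vertices: (2,16.5) (3,13.5) (8.5,2.5) (14.5,7.5) (19.5,19) (20,26) (18.5,27.5) (2,38.5)
edge 0: (2,16.5)→(3,13.5)  cross = 2·13.5 − 3·16.5 = -22.5000; (r_i+r_j)·cross = 5·-22.5000 = -112.5000
edge 1: (3,13.5)→(8.5,2.5)  cross = 3·2.5 − 8.5·13.5 = -107.2500; (r_i+r_j)·cross = 11.5·-107.2500 = -1233.3750
edge 2: (8.5,2.5)→(14.5,7.5)  cross = 8.5·7.5 − 14.5·2.5 = 27.5000; (r_i+r_j)·cross = 23·27.5000 = 632.5000
edge 3: (14.5,7.5)→(19.5,19)  cross = 14.5·19 − 19.5·7.5 = 129.2500; (r_i+r_j)·cross = 34·129.2500 = 4394.5000
edge 4: (19.5,19)→(20,26)  cross = 19.5·26 − 20·19 = 127.0000; (r_i+r_j)·cross = 39.5·127.0000 = 5016.5000
edge 5: (20,26)→(18.5,27.5)  cross = 20·27.5 − 18.5·26 = 69.0000; (r_i+r_j)·cross = 38.5·69.0000 = 2656.5000
edge 6: (18.5,27.5)→(2,38.5)  cross = 18.5·38.5 − 2·27.5 = 657.2500; (r_i+r_j)·cross = 20.5·657.2500 = 13473.6250
edge 7: (2,38.5)→(2,16.5)  cross = 2·16.5 − 2·38.5 = -44.0000; (r_i+r_j)·cross = 4·-44.0000 = -176.0000
Σcross = 836.2500 → A = |Σcross|/2 = 418.1250 mm²
Σ(r_i+r_j)·cross = 24651.7500 → first moment M = |Σ|/6 = 4108.6250
R_c = M/A = 4108.6250/418.1250 = 9.8263 mm
θ = 167° = 2.914700 rad
V = θ·R_c·A = 2.914700·9.8263·418.1250 = 11975.409 mm³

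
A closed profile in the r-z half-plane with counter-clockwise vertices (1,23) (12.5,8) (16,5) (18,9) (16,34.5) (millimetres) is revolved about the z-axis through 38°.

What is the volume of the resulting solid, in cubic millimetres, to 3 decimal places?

Profile (r,z), 5 vertices: (1,23) (12.5,8) (16,5) (18,9) (16,34.5)
edge 0: (1,23)→(12.5,8)  cross = 1·8 − 12.5·23 = -279.5000; (r_i+r_j)·cross = 13.5·-279.5000 = -3773.2500
edge 1: (12.5,8)→(16,5)  cross = 12.5·5 − 16·8 = -65.5000; (r_i+r_j)·cross = 28.5·-65.5000 = -1866.7500
edge 2: (16,5)→(18,9)  cross = 16·9 − 18·5 = 54.0000; (r_i+r_j)·cross = 34·54.0000 = 1836.0000
edge 3: (18,9)→(16,34.5)  cross = 18·34.5 − 16·9 = 477.0000; (r_i+r_j)·cross = 34·477.0000 = 16218.0000
edge 4: (16,34.5)→(1,23)  cross = 16·23 − 1·34.5 = 333.5000; (r_i+r_j)·cross = 17·333.5000 = 5669.5000
Σcross = 519.5000 → A = |Σcross|/2 = 259.7500 mm²
Σ(r_i+r_j)·cross = 18083.5000 → first moment M = |Σ|/6 = 3013.9167
R_c = M/A = 3013.9167/259.7500 = 11.6031 mm
θ = 38° = 0.663225 rad
V = θ·R_c·A = 0.663225·11.6031·259.7500 = 1998.905 mm³

Volume = 1998.905 mm³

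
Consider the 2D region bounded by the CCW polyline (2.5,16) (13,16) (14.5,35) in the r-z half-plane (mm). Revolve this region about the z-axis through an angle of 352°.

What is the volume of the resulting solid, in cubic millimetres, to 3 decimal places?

Profile (r,z), 3 vertices: (2.5,16) (13,16) (14.5,35)
edge 0: (2.5,16)→(13,16)  cross = 2.5·16 − 13·16 = -168.0000; (r_i+r_j)·cross = 15.5·-168.0000 = -2604.0000
edge 1: (13,16)→(14.5,35)  cross = 13·35 − 14.5·16 = 223.0000; (r_i+r_j)·cross = 27.5·223.0000 = 6132.5000
edge 2: (14.5,35)→(2.5,16)  cross = 14.5·16 − 2.5·35 = 144.5000; (r_i+r_j)·cross = 17·144.5000 = 2456.5000
Σcross = 199.5000 → A = |Σcross|/2 = 99.7500 mm²
Σ(r_i+r_j)·cross = 5985.0000 → first moment M = |Σ|/6 = 997.5000
R_c = M/A = 997.5000/99.7500 = 10.0000 mm
θ = 352° = 6.143559 rad
V = θ·R_c·A = 6.143559·10.0000·99.7500 = 6128.200 mm³

Volume = 6128.200 mm³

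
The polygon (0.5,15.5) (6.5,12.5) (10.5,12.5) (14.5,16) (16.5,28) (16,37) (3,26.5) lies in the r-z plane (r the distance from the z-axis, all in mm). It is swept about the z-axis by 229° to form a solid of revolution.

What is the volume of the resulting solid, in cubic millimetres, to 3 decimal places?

Profile (r,z), 7 vertices: (0.5,15.5) (6.5,12.5) (10.5,12.5) (14.5,16) (16.5,28) (16,37) (3,26.5)
edge 0: (0.5,15.5)→(6.5,12.5)  cross = 0.5·12.5 − 6.5·15.5 = -94.5000; (r_i+r_j)·cross = 7·-94.5000 = -661.5000
edge 1: (6.5,12.5)→(10.5,12.5)  cross = 6.5·12.5 − 10.5·12.5 = -50.0000; (r_i+r_j)·cross = 17·-50.0000 = -850.0000
edge 2: (10.5,12.5)→(14.5,16)  cross = 10.5·16 − 14.5·12.5 = -13.2500; (r_i+r_j)·cross = 25·-13.2500 = -331.2500
edge 3: (14.5,16)→(16.5,28)  cross = 14.5·28 − 16.5·16 = 142.0000; (r_i+r_j)·cross = 31·142.0000 = 4402.0000
edge 4: (16.5,28)→(16,37)  cross = 16.5·37 − 16·28 = 162.5000; (r_i+r_j)·cross = 32.5·162.5000 = 5281.2500
edge 5: (16,37)→(3,26.5)  cross = 16·26.5 − 3·37 = 313.0000; (r_i+r_j)·cross = 19·313.0000 = 5947.0000
edge 6: (3,26.5)→(0.5,15.5)  cross = 3·15.5 − 0.5·26.5 = 33.2500; (r_i+r_j)·cross = 3.5·33.2500 = 116.3750
Σcross = 493.0000 → A = |Σcross|/2 = 246.5000 mm²
Σ(r_i+r_j)·cross = 13903.8750 → first moment M = |Σ|/6 = 2317.3125
R_c = M/A = 2317.3125/246.5000 = 9.4009 mm
θ = 229° = 3.996804 rad
V = θ·R_c·A = 3.996804·9.4009·246.5000 = 9261.844 mm³

Volume = 9261.844 mm³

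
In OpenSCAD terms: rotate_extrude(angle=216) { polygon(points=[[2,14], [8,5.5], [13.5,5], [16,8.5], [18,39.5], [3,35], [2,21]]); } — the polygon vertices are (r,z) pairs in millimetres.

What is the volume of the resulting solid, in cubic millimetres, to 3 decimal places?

Profile (r,z), 7 vertices: (2,14) (8,5.5) (13.5,5) (16,8.5) (18,39.5) (3,35) (2,21)
edge 0: (2,14)→(8,5.5)  cross = 2·5.5 − 8·14 = -101.0000; (r_i+r_j)·cross = 10·-101.0000 = -1010.0000
edge 1: (8,5.5)→(13.5,5)  cross = 8·5 − 13.5·5.5 = -34.2500; (r_i+r_j)·cross = 21.5·-34.2500 = -736.3750
edge 2: (13.5,5)→(16,8.5)  cross = 13.5·8.5 − 16·5 = 34.7500; (r_i+r_j)·cross = 29.5·34.7500 = 1025.1250
edge 3: (16,8.5)→(18,39.5)  cross = 16·39.5 − 18·8.5 = 479.0000; (r_i+r_j)·cross = 34·479.0000 = 16286.0000
edge 4: (18,39.5)→(3,35)  cross = 18·35 − 3·39.5 = 511.5000; (r_i+r_j)·cross = 21·511.5000 = 10741.5000
edge 5: (3,35)→(2,21)  cross = 3·21 − 2·35 = -7.0000; (r_i+r_j)·cross = 5·-7.0000 = -35.0000
edge 6: (2,21)→(2,14)  cross = 2·14 − 2·21 = -14.0000; (r_i+r_j)·cross = 4·-14.0000 = -56.0000
Σcross = 869.0000 → A = |Σcross|/2 = 434.5000 mm²
Σ(r_i+r_j)·cross = 26215.2500 → first moment M = |Σ|/6 = 4369.2083
R_c = M/A = 4369.2083/434.5000 = 10.0557 mm
θ = 216° = 3.769911 rad
V = θ·R_c·A = 3.769911·10.0557·434.5000 = 16471.527 mm³

Volume = 16471.527 mm³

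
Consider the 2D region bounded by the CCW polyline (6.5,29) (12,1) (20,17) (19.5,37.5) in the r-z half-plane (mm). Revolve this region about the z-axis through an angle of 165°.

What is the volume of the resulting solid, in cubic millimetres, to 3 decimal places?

Volume = 11743.077 mm³

Profile (r,z), 4 vertices: (6.5,29) (12,1) (20,17) (19.5,37.5)
edge 0: (6.5,29)→(12,1)  cross = 6.5·1 − 12·29 = -341.5000; (r_i+r_j)·cross = 18.5·-341.5000 = -6317.7500
edge 1: (12,1)→(20,17)  cross = 12·17 − 20·1 = 184.0000; (r_i+r_j)·cross = 32·184.0000 = 5888.0000
edge 2: (20,17)→(19.5,37.5)  cross = 20·37.5 − 19.5·17 = 418.5000; (r_i+r_j)·cross = 39.5·418.5000 = 16530.7500
edge 3: (19.5,37.5)→(6.5,29)  cross = 19.5·29 − 6.5·37.5 = 321.7500; (r_i+r_j)·cross = 26·321.7500 = 8365.5000
Σcross = 582.7500 → A = |Σcross|/2 = 291.3750 mm²
Σ(r_i+r_j)·cross = 24466.5000 → first moment M = |Σ|/6 = 4077.7500
R_c = M/A = 4077.7500/291.3750 = 13.9949 mm
θ = 165° = 2.879793 rad
V = θ·R_c·A = 2.879793·13.9949·291.3750 = 11743.077 mm³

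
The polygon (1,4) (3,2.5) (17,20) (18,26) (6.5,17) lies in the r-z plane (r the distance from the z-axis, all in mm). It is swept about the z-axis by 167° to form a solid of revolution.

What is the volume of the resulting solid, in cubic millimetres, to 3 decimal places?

Volume = 3209.085 mm³

Profile (r,z), 5 vertices: (1,4) (3,2.5) (17,20) (18,26) (6.5,17)
edge 0: (1,4)→(3,2.5)  cross = 1·2.5 − 3·4 = -9.5000; (r_i+r_j)·cross = 4·-9.5000 = -38.0000
edge 1: (3,2.5)→(17,20)  cross = 3·20 − 17·2.5 = 17.5000; (r_i+r_j)·cross = 20·17.5000 = 350.0000
edge 2: (17,20)→(18,26)  cross = 17·26 − 18·20 = 82.0000; (r_i+r_j)·cross = 35·82.0000 = 2870.0000
edge 3: (18,26)→(6.5,17)  cross = 18·17 − 6.5·26 = 137.0000; (r_i+r_j)·cross = 24.5·137.0000 = 3356.5000
edge 4: (6.5,17)→(1,4)  cross = 6.5·4 − 1·17 = 9.0000; (r_i+r_j)·cross = 7.5·9.0000 = 67.5000
Σcross = 236.0000 → A = |Σcross|/2 = 118.0000 mm²
Σ(r_i+r_j)·cross = 6606.0000 → first moment M = |Σ|/6 = 1101.0000
R_c = M/A = 1101.0000/118.0000 = 9.3305 mm
θ = 167° = 2.914700 rad
V = θ·R_c·A = 2.914700·9.3305·118.0000 = 3209.085 mm³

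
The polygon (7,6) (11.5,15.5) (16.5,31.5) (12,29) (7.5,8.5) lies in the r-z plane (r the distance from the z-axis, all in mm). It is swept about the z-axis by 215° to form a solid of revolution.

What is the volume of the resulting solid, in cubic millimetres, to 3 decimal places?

Volume = 2573.248 mm³

Profile (r,z), 5 vertices: (7,6) (11.5,15.5) (16.5,31.5) (12,29) (7.5,8.5)
edge 0: (7,6)→(11.5,15.5)  cross = 7·15.5 − 11.5·6 = 39.5000; (r_i+r_j)·cross = 18.5·39.5000 = 730.7500
edge 1: (11.5,15.5)→(16.5,31.5)  cross = 11.5·31.5 − 16.5·15.5 = 106.5000; (r_i+r_j)·cross = 28·106.5000 = 2982.0000
edge 2: (16.5,31.5)→(12,29)  cross = 16.5·29 − 12·31.5 = 100.5000; (r_i+r_j)·cross = 28.5·100.5000 = 2864.2500
edge 3: (12,29)→(7.5,8.5)  cross = 12·8.5 − 7.5·29 = -115.5000; (r_i+r_j)·cross = 19.5·-115.5000 = -2252.2500
edge 4: (7.5,8.5)→(7,6)  cross = 7.5·6 − 7·8.5 = -14.5000; (r_i+r_j)·cross = 14.5·-14.5000 = -210.2500
Σcross = 116.5000 → A = |Σcross|/2 = 58.2500 mm²
Σ(r_i+r_j)·cross = 4114.5000 → first moment M = |Σ|/6 = 685.7500
R_c = M/A = 685.7500/58.2500 = 11.7725 mm
θ = 215° = 3.752458 rad
V = θ·R_c·A = 3.752458·11.7725·58.2500 = 2573.248 mm³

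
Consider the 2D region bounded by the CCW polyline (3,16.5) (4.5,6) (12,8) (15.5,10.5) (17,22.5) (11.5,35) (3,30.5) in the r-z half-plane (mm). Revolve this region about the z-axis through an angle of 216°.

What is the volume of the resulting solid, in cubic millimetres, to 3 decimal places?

Volume = 10974.683 mm³

Profile (r,z), 7 vertices: (3,16.5) (4.5,6) (12,8) (15.5,10.5) (17,22.5) (11.5,35) (3,30.5)
edge 0: (3,16.5)→(4.5,6)  cross = 3·6 − 4.5·16.5 = -56.2500; (r_i+r_j)·cross = 7.5·-56.2500 = -421.8750
edge 1: (4.5,6)→(12,8)  cross = 4.5·8 − 12·6 = -36.0000; (r_i+r_j)·cross = 16.5·-36.0000 = -594.0000
edge 2: (12,8)→(15.5,10.5)  cross = 12·10.5 − 15.5·8 = 2.0000; (r_i+r_j)·cross = 27.5·2.0000 = 55.0000
edge 3: (15.5,10.5)→(17,22.5)  cross = 15.5·22.5 − 17·10.5 = 170.2500; (r_i+r_j)·cross = 32.5·170.2500 = 5533.1250
edge 4: (17,22.5)→(11.5,35)  cross = 17·35 − 11.5·22.5 = 336.2500; (r_i+r_j)·cross = 28.5·336.2500 = 9583.1250
edge 5: (11.5,35)→(3,30.5)  cross = 11.5·30.5 − 3·35 = 245.7500; (r_i+r_j)·cross = 14.5·245.7500 = 3563.3750
edge 6: (3,30.5)→(3,16.5)  cross = 3·16.5 − 3·30.5 = -42.0000; (r_i+r_j)·cross = 6·-42.0000 = -252.0000
Σcross = 620.0000 → A = |Σcross|/2 = 310.0000 mm²
Σ(r_i+r_j)·cross = 17466.7500 → first moment M = |Σ|/6 = 2911.1250
R_c = M/A = 2911.1250/310.0000 = 9.3907 mm
θ = 216° = 3.769911 rad
V = θ·R_c·A = 3.769911·9.3907·310.0000 = 10974.683 mm³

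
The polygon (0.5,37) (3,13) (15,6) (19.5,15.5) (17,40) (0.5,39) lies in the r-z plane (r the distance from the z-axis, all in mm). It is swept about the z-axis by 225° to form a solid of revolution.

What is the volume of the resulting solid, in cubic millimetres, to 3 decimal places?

Profile (r,z), 6 vertices: (0.5,37) (3,13) (15,6) (19.5,15.5) (17,40) (0.5,39)
edge 0: (0.5,37)→(3,13)  cross = 0.5·13 − 3·37 = -104.5000; (r_i+r_j)·cross = 3.5·-104.5000 = -365.7500
edge 1: (3,13)→(15,6)  cross = 3·6 − 15·13 = -177.0000; (r_i+r_j)·cross = 18·-177.0000 = -3186.0000
edge 2: (15,6)→(19.5,15.5)  cross = 15·15.5 − 19.5·6 = 115.5000; (r_i+r_j)·cross = 34.5·115.5000 = 3984.7500
edge 3: (19.5,15.5)→(17,40)  cross = 19.5·40 − 17·15.5 = 516.5000; (r_i+r_j)·cross = 36.5·516.5000 = 18852.2500
edge 4: (17,40)→(0.5,39)  cross = 17·39 − 0.5·40 = 643.0000; (r_i+r_j)·cross = 17.5·643.0000 = 11252.5000
edge 5: (0.5,39)→(0.5,37)  cross = 0.5·37 − 0.5·39 = -1.0000; (r_i+r_j)·cross = 1·-1.0000 = -1.0000
Σcross = 992.5000 → A = |Σcross|/2 = 496.2500 mm²
Σ(r_i+r_j)·cross = 30536.7500 → first moment M = |Σ|/6 = 5089.4583
R_c = M/A = 5089.4583/496.2500 = 10.2558 mm
θ = 225° = 3.926991 rad
V = θ·R_c·A = 3.926991·10.2558·496.2500 = 19986.256 mm³

Volume = 19986.256 mm³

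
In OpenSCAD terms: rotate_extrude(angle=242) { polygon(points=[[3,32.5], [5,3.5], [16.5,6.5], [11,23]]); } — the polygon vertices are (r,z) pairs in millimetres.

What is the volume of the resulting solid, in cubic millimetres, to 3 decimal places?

Volume = 7567.545 mm³

Profile (r,z), 4 vertices: (3,32.5) (5,3.5) (16.5,6.5) (11,23)
edge 0: (3,32.5)→(5,3.5)  cross = 3·3.5 − 5·32.5 = -152.0000; (r_i+r_j)·cross = 8·-152.0000 = -1216.0000
edge 1: (5,3.5)→(16.5,6.5)  cross = 5·6.5 − 16.5·3.5 = -25.2500; (r_i+r_j)·cross = 21.5·-25.2500 = -542.8750
edge 2: (16.5,6.5)→(11,23)  cross = 16.5·23 − 11·6.5 = 308.0000; (r_i+r_j)·cross = 27.5·308.0000 = 8470.0000
edge 3: (11,23)→(3,32.5)  cross = 11·32.5 − 3·23 = 288.5000; (r_i+r_j)·cross = 14·288.5000 = 4039.0000
Σcross = 419.2500 → A = |Σcross|/2 = 209.6250 mm²
Σ(r_i+r_j)·cross = 10750.1250 → first moment M = |Σ|/6 = 1791.6875
R_c = M/A = 1791.6875/209.6250 = 8.5471 mm
θ = 242° = 4.223697 rad
V = θ·R_c·A = 4.223697·8.5471·209.6250 = 7567.545 mm³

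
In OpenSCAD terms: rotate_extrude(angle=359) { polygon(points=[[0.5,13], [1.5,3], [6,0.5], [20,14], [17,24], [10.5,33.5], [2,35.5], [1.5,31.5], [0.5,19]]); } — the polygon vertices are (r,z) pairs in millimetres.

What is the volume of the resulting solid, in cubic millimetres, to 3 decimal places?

Volume = 24355.292 mm³

Profile (r,z), 9 vertices: (0.5,13) (1.5,3) (6,0.5) (20,14) (17,24) (10.5,33.5) (2,35.5) (1.5,31.5) (0.5,19)
edge 0: (0.5,13)→(1.5,3)  cross = 0.5·3 − 1.5·13 = -18.0000; (r_i+r_j)·cross = 2·-18.0000 = -36.0000
edge 1: (1.5,3)→(6,0.5)  cross = 1.5·0.5 − 6·3 = -17.2500; (r_i+r_j)·cross = 7.5·-17.2500 = -129.3750
edge 2: (6,0.5)→(20,14)  cross = 6·14 − 20·0.5 = 74.0000; (r_i+r_j)·cross = 26·74.0000 = 1924.0000
edge 3: (20,14)→(17,24)  cross = 20·24 − 17·14 = 242.0000; (r_i+r_j)·cross = 37·242.0000 = 8954.0000
edge 4: (17,24)→(10.5,33.5)  cross = 17·33.5 − 10.5·24 = 317.5000; (r_i+r_j)·cross = 27.5·317.5000 = 8731.2500
edge 5: (10.5,33.5)→(2,35.5)  cross = 10.5·35.5 − 2·33.5 = 305.7500; (r_i+r_j)·cross = 12.5·305.7500 = 3821.8750
edge 6: (2,35.5)→(1.5,31.5)  cross = 2·31.5 − 1.5·35.5 = 9.7500; (r_i+r_j)·cross = 3.5·9.7500 = 34.1250
edge 7: (1.5,31.5)→(0.5,19)  cross = 1.5·19 − 0.5·31.5 = 12.7500; (r_i+r_j)·cross = 2·12.7500 = 25.5000
edge 8: (0.5,19)→(0.5,13)  cross = 0.5·13 − 0.5·19 = -3.0000; (r_i+r_j)·cross = 1·-3.0000 = -3.0000
Σcross = 923.5000 → A = |Σcross|/2 = 461.7500 mm²
Σ(r_i+r_j)·cross = 23322.3750 → first moment M = |Σ|/6 = 3887.0625
R_c = M/A = 3887.0625/461.7500 = 8.4181 mm
θ = 359° = 6.265732 rad
V = θ·R_c·A = 6.265732·8.4181·461.7500 = 24355.292 mm³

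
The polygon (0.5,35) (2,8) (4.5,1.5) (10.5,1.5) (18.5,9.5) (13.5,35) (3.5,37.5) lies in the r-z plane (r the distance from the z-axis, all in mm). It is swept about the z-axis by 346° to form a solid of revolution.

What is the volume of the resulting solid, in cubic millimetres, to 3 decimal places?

Volume = 25290.910 mm³

Profile (r,z), 7 vertices: (0.5,35) (2,8) (4.5,1.5) (10.5,1.5) (18.5,9.5) (13.5,35) (3.5,37.5)
edge 0: (0.5,35)→(2,8)  cross = 0.5·8 − 2·35 = -66.0000; (r_i+r_j)·cross = 2.5·-66.0000 = -165.0000
edge 1: (2,8)→(4.5,1.5)  cross = 2·1.5 − 4.5·8 = -33.0000; (r_i+r_j)·cross = 6.5·-33.0000 = -214.5000
edge 2: (4.5,1.5)→(10.5,1.5)  cross = 4.5·1.5 − 10.5·1.5 = -9.0000; (r_i+r_j)·cross = 15·-9.0000 = -135.0000
edge 3: (10.5,1.5)→(18.5,9.5)  cross = 10.5·9.5 − 18.5·1.5 = 72.0000; (r_i+r_j)·cross = 29·72.0000 = 2088.0000
edge 4: (18.5,9.5)→(13.5,35)  cross = 18.5·35 − 13.5·9.5 = 519.2500; (r_i+r_j)·cross = 32·519.2500 = 16616.0000
edge 5: (13.5,35)→(3.5,37.5)  cross = 13.5·37.5 − 3.5·35 = 383.7500; (r_i+r_j)·cross = 17·383.7500 = 6523.7500
edge 6: (3.5,37.5)→(0.5,35)  cross = 3.5·35 − 0.5·37.5 = 103.7500; (r_i+r_j)·cross = 4·103.7500 = 415.0000
Σcross = 970.7500 → A = |Σcross|/2 = 485.3750 mm²
Σ(r_i+r_j)·cross = 25128.2500 → first moment M = |Σ|/6 = 4188.0417
R_c = M/A = 4188.0417/485.3750 = 8.6285 mm
θ = 346° = 6.038839 rad
V = θ·R_c·A = 6.038839·8.6285·485.3750 = 25290.910 mm³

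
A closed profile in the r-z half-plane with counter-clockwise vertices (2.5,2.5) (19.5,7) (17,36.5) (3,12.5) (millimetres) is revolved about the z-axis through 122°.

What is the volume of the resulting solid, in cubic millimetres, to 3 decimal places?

Volume = 8118.761 mm³

Profile (r,z), 4 vertices: (2.5,2.5) (19.5,7) (17,36.5) (3,12.5)
edge 0: (2.5,2.5)→(19.5,7)  cross = 2.5·7 − 19.5·2.5 = -31.2500; (r_i+r_j)·cross = 22·-31.2500 = -687.5000
edge 1: (19.5,7)→(17,36.5)  cross = 19.5·36.5 − 17·7 = 592.7500; (r_i+r_j)·cross = 36.5·592.7500 = 21635.3750
edge 2: (17,36.5)→(3,12.5)  cross = 17·12.5 − 3·36.5 = 103.0000; (r_i+r_j)·cross = 20·103.0000 = 2060.0000
edge 3: (3,12.5)→(2.5,2.5)  cross = 3·2.5 − 2.5·12.5 = -23.7500; (r_i+r_j)·cross = 5.5·-23.7500 = -130.6250
Σcross = 640.7500 → A = |Σcross|/2 = 320.3750 mm²
Σ(r_i+r_j)·cross = 22877.2500 → first moment M = |Σ|/6 = 3812.8750
R_c = M/A = 3812.8750/320.3750 = 11.9013 mm
θ = 122° = 2.129302 rad
V = θ·R_c·A = 2.129302·11.9013·320.3750 = 8118.761 mm³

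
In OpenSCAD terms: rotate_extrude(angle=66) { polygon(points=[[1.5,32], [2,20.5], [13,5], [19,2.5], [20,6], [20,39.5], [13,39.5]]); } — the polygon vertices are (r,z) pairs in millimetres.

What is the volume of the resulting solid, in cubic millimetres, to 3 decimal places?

Profile (r,z), 7 vertices: (1.5,32) (2,20.5) (13,5) (19,2.5) (20,6) (20,39.5) (13,39.5)
edge 0: (1.5,32)→(2,20.5)  cross = 1.5·20.5 − 2·32 = -33.2500; (r_i+r_j)·cross = 3.5·-33.2500 = -116.3750
edge 1: (2,20.5)→(13,5)  cross = 2·5 − 13·20.5 = -256.5000; (r_i+r_j)·cross = 15·-256.5000 = -3847.5000
edge 2: (13,5)→(19,2.5)  cross = 13·2.5 − 19·5 = -62.5000; (r_i+r_j)·cross = 32·-62.5000 = -2000.0000
edge 3: (19,2.5)→(20,6)  cross = 19·6 − 20·2.5 = 64.0000; (r_i+r_j)·cross = 39·64.0000 = 2496.0000
edge 4: (20,6)→(20,39.5)  cross = 20·39.5 − 20·6 = 670.0000; (r_i+r_j)·cross = 40·670.0000 = 26800.0000
edge 5: (20,39.5)→(13,39.5)  cross = 20·39.5 − 13·39.5 = 276.5000; (r_i+r_j)·cross = 33·276.5000 = 9124.5000
edge 6: (13,39.5)→(1.5,32)  cross = 13·32 − 1.5·39.5 = 356.7500; (r_i+r_j)·cross = 14.5·356.7500 = 5172.8750
Σcross = 1015.0000 → A = |Σcross|/2 = 507.5000 mm²
Σ(r_i+r_j)·cross = 37629.5000 → first moment M = |Σ|/6 = 6271.5833
R_c = M/A = 6271.5833/507.5000 = 12.3578 mm
θ = 66° = 1.151917 rad
V = θ·R_c·A = 1.151917·12.3578·507.5000 = 7224.345 mm³

Volume = 7224.345 mm³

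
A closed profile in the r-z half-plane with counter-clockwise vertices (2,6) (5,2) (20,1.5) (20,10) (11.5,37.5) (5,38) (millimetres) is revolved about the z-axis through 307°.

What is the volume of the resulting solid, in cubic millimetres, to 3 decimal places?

Profile (r,z), 6 vertices: (2,6) (5,2) (20,1.5) (20,10) (11.5,37.5) (5,38)
edge 0: (2,6)→(5,2)  cross = 2·2 − 5·6 = -26.0000; (r_i+r_j)·cross = 7·-26.0000 = -182.0000
edge 1: (5,2)→(20,1.5)  cross = 5·1.5 − 20·2 = -32.5000; (r_i+r_j)·cross = 25·-32.5000 = -812.5000
edge 2: (20,1.5)→(20,10)  cross = 20·10 − 20·1.5 = 170.0000; (r_i+r_j)·cross = 40·170.0000 = 6800.0000
edge 3: (20,10)→(11.5,37.5)  cross = 20·37.5 − 11.5·10 = 635.0000; (r_i+r_j)·cross = 31.5·635.0000 = 20002.5000
edge 4: (11.5,37.5)→(5,38)  cross = 11.5·38 − 5·37.5 = 249.5000; (r_i+r_j)·cross = 16.5·249.5000 = 4116.7500
edge 5: (5,38)→(2,6)  cross = 5·6 − 2·38 = -46.0000; (r_i+r_j)·cross = 7·-46.0000 = -322.0000
Σcross = 950.0000 → A = |Σcross|/2 = 475.0000 mm²
Σ(r_i+r_j)·cross = 29602.7500 → first moment M = |Σ|/6 = 4933.7917
R_c = M/A = 4933.7917/475.0000 = 10.3869 mm
θ = 307° = 5.358161 rad
V = θ·R_c·A = 5.358161·10.3869·475.0000 = 26436.049 mm³

Volume = 26436.049 mm³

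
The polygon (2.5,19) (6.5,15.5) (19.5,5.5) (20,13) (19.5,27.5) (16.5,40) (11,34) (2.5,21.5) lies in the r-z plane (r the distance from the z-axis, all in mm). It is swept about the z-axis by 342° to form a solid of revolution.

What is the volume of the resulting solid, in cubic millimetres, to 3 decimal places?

Profile (r,z), 8 vertices: (2.5,19) (6.5,15.5) (19.5,5.5) (20,13) (19.5,27.5) (16.5,40) (11,34) (2.5,21.5)
edge 0: (2.5,19)→(6.5,15.5)  cross = 2.5·15.5 − 6.5·19 = -84.7500; (r_i+r_j)·cross = 9·-84.7500 = -762.7500
edge 1: (6.5,15.5)→(19.5,5.5)  cross = 6.5·5.5 − 19.5·15.5 = -266.5000; (r_i+r_j)·cross = 26·-266.5000 = -6929.0000
edge 2: (19.5,5.5)→(20,13)  cross = 19.5·13 − 20·5.5 = 143.5000; (r_i+r_j)·cross = 39.5·143.5000 = 5668.2500
edge 3: (20,13)→(19.5,27.5)  cross = 20·27.5 − 19.5·13 = 296.5000; (r_i+r_j)·cross = 39.5·296.5000 = 11711.7500
edge 4: (19.5,27.5)→(16.5,40)  cross = 19.5·40 − 16.5·27.5 = 326.2500; (r_i+r_j)·cross = 36·326.2500 = 11745.0000
edge 5: (16.5,40)→(11,34)  cross = 16.5·34 − 11·40 = 121.0000; (r_i+r_j)·cross = 27.5·121.0000 = 3327.5000
edge 6: (11,34)→(2.5,21.5)  cross = 11·21.5 − 2.5·34 = 151.5000; (r_i+r_j)·cross = 13.5·151.5000 = 2045.2500
edge 7: (2.5,21.5)→(2.5,19)  cross = 2.5·19 − 2.5·21.5 = -6.2500; (r_i+r_j)·cross = 5·-6.2500 = -31.2500
Σcross = 681.2500 → A = |Σcross|/2 = 340.6250 mm²
Σ(r_i+r_j)·cross = 26774.7500 → first moment M = |Σ|/6 = 4462.4583
R_c = M/A = 4462.4583/340.6250 = 13.1008 mm
θ = 342° = 5.969026 rad
V = θ·R_c·A = 5.969026·13.1008·340.6250 = 26636.530 mm³

Volume = 26636.530 mm³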